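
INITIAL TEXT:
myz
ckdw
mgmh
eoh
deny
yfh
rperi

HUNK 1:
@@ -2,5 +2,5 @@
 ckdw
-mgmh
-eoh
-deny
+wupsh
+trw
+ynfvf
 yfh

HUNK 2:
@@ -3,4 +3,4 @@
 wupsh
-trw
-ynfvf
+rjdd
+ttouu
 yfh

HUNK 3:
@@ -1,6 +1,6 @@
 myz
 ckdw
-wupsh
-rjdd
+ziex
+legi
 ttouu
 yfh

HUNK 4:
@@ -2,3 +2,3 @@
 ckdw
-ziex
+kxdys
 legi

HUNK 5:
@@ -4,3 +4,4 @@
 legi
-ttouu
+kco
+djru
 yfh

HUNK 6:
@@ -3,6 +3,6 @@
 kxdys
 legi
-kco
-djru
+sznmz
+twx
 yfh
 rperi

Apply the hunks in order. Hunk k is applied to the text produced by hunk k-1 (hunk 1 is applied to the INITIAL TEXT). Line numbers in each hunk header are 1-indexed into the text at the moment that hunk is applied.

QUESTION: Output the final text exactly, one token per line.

Answer: myz
ckdw
kxdys
legi
sznmz
twx
yfh
rperi

Derivation:
Hunk 1: at line 2 remove [mgmh,eoh,deny] add [wupsh,trw,ynfvf] -> 7 lines: myz ckdw wupsh trw ynfvf yfh rperi
Hunk 2: at line 3 remove [trw,ynfvf] add [rjdd,ttouu] -> 7 lines: myz ckdw wupsh rjdd ttouu yfh rperi
Hunk 3: at line 1 remove [wupsh,rjdd] add [ziex,legi] -> 7 lines: myz ckdw ziex legi ttouu yfh rperi
Hunk 4: at line 2 remove [ziex] add [kxdys] -> 7 lines: myz ckdw kxdys legi ttouu yfh rperi
Hunk 5: at line 4 remove [ttouu] add [kco,djru] -> 8 lines: myz ckdw kxdys legi kco djru yfh rperi
Hunk 6: at line 3 remove [kco,djru] add [sznmz,twx] -> 8 lines: myz ckdw kxdys legi sznmz twx yfh rperi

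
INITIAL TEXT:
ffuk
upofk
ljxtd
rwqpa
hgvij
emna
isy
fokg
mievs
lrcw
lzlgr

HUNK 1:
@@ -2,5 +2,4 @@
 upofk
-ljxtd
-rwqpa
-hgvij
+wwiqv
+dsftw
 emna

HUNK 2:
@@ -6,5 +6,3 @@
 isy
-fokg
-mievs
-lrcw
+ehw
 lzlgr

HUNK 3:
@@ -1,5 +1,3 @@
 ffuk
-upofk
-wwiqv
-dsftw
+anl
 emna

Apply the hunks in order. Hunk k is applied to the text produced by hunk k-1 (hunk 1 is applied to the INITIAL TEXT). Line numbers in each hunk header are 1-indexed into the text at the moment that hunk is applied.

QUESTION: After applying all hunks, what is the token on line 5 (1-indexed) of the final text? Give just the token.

Answer: ehw

Derivation:
Hunk 1: at line 2 remove [ljxtd,rwqpa,hgvij] add [wwiqv,dsftw] -> 10 lines: ffuk upofk wwiqv dsftw emna isy fokg mievs lrcw lzlgr
Hunk 2: at line 6 remove [fokg,mievs,lrcw] add [ehw] -> 8 lines: ffuk upofk wwiqv dsftw emna isy ehw lzlgr
Hunk 3: at line 1 remove [upofk,wwiqv,dsftw] add [anl] -> 6 lines: ffuk anl emna isy ehw lzlgr
Final line 5: ehw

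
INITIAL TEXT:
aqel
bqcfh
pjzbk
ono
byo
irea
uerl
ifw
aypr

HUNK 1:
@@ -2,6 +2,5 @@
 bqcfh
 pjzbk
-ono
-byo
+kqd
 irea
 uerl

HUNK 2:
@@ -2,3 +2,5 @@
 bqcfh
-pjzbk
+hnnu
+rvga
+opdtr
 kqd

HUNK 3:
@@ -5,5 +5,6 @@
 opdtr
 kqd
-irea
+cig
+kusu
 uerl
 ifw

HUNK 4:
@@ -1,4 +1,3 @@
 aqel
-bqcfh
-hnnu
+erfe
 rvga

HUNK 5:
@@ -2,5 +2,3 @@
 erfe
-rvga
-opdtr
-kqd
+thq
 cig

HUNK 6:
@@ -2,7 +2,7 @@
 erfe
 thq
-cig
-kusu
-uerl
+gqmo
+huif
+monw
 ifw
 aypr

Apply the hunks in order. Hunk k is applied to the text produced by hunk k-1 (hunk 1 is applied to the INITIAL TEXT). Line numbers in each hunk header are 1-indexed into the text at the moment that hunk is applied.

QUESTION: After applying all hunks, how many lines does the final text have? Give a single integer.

Answer: 8

Derivation:
Hunk 1: at line 2 remove [ono,byo] add [kqd] -> 8 lines: aqel bqcfh pjzbk kqd irea uerl ifw aypr
Hunk 2: at line 2 remove [pjzbk] add [hnnu,rvga,opdtr] -> 10 lines: aqel bqcfh hnnu rvga opdtr kqd irea uerl ifw aypr
Hunk 3: at line 5 remove [irea] add [cig,kusu] -> 11 lines: aqel bqcfh hnnu rvga opdtr kqd cig kusu uerl ifw aypr
Hunk 4: at line 1 remove [bqcfh,hnnu] add [erfe] -> 10 lines: aqel erfe rvga opdtr kqd cig kusu uerl ifw aypr
Hunk 5: at line 2 remove [rvga,opdtr,kqd] add [thq] -> 8 lines: aqel erfe thq cig kusu uerl ifw aypr
Hunk 6: at line 2 remove [cig,kusu,uerl] add [gqmo,huif,monw] -> 8 lines: aqel erfe thq gqmo huif monw ifw aypr
Final line count: 8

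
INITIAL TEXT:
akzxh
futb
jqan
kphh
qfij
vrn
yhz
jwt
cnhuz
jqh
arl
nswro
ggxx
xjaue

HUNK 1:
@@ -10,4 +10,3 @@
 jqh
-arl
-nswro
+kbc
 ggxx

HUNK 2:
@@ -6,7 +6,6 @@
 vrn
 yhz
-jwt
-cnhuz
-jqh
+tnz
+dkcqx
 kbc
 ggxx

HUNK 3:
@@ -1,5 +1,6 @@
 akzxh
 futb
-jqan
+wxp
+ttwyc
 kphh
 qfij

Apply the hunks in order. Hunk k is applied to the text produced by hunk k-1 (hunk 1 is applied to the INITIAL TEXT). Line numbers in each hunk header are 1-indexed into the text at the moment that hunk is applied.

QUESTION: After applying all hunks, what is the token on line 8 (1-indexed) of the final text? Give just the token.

Hunk 1: at line 10 remove [arl,nswro] add [kbc] -> 13 lines: akzxh futb jqan kphh qfij vrn yhz jwt cnhuz jqh kbc ggxx xjaue
Hunk 2: at line 6 remove [jwt,cnhuz,jqh] add [tnz,dkcqx] -> 12 lines: akzxh futb jqan kphh qfij vrn yhz tnz dkcqx kbc ggxx xjaue
Hunk 3: at line 1 remove [jqan] add [wxp,ttwyc] -> 13 lines: akzxh futb wxp ttwyc kphh qfij vrn yhz tnz dkcqx kbc ggxx xjaue
Final line 8: yhz

Answer: yhz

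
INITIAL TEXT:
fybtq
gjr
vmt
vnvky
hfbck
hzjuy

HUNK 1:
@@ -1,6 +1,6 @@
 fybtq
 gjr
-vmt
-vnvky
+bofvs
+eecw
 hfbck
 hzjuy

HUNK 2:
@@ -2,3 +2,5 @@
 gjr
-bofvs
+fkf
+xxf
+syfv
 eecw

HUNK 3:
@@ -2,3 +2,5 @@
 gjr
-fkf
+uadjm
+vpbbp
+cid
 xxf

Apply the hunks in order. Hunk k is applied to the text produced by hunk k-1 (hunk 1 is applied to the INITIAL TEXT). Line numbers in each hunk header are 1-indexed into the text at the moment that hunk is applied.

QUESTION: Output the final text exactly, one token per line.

Answer: fybtq
gjr
uadjm
vpbbp
cid
xxf
syfv
eecw
hfbck
hzjuy

Derivation:
Hunk 1: at line 1 remove [vmt,vnvky] add [bofvs,eecw] -> 6 lines: fybtq gjr bofvs eecw hfbck hzjuy
Hunk 2: at line 2 remove [bofvs] add [fkf,xxf,syfv] -> 8 lines: fybtq gjr fkf xxf syfv eecw hfbck hzjuy
Hunk 3: at line 2 remove [fkf] add [uadjm,vpbbp,cid] -> 10 lines: fybtq gjr uadjm vpbbp cid xxf syfv eecw hfbck hzjuy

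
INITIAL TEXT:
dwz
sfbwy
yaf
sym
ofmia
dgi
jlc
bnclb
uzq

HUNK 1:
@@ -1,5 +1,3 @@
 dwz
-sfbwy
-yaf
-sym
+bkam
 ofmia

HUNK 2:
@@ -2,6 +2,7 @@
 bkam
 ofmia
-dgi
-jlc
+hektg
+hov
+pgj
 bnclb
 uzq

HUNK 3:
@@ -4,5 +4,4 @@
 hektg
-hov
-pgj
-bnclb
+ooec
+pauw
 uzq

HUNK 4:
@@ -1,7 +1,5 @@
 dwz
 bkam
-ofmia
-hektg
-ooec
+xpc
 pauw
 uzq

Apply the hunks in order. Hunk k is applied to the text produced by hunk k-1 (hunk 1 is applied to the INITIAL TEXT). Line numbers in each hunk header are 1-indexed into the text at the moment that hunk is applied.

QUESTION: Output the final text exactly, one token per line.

Answer: dwz
bkam
xpc
pauw
uzq

Derivation:
Hunk 1: at line 1 remove [sfbwy,yaf,sym] add [bkam] -> 7 lines: dwz bkam ofmia dgi jlc bnclb uzq
Hunk 2: at line 2 remove [dgi,jlc] add [hektg,hov,pgj] -> 8 lines: dwz bkam ofmia hektg hov pgj bnclb uzq
Hunk 3: at line 4 remove [hov,pgj,bnclb] add [ooec,pauw] -> 7 lines: dwz bkam ofmia hektg ooec pauw uzq
Hunk 4: at line 1 remove [ofmia,hektg,ooec] add [xpc] -> 5 lines: dwz bkam xpc pauw uzq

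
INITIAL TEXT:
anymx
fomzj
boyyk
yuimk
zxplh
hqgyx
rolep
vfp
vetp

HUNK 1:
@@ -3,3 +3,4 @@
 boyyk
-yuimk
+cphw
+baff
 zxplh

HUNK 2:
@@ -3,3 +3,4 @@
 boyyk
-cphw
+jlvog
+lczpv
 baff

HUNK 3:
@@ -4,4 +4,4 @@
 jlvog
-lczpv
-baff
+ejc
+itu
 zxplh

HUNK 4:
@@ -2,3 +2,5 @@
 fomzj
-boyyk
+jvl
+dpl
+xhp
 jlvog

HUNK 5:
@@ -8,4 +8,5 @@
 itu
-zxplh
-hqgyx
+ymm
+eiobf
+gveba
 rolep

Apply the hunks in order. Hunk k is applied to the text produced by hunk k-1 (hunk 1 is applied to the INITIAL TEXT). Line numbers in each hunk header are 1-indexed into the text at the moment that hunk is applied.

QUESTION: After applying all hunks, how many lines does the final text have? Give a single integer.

Answer: 14

Derivation:
Hunk 1: at line 3 remove [yuimk] add [cphw,baff] -> 10 lines: anymx fomzj boyyk cphw baff zxplh hqgyx rolep vfp vetp
Hunk 2: at line 3 remove [cphw] add [jlvog,lczpv] -> 11 lines: anymx fomzj boyyk jlvog lczpv baff zxplh hqgyx rolep vfp vetp
Hunk 3: at line 4 remove [lczpv,baff] add [ejc,itu] -> 11 lines: anymx fomzj boyyk jlvog ejc itu zxplh hqgyx rolep vfp vetp
Hunk 4: at line 2 remove [boyyk] add [jvl,dpl,xhp] -> 13 lines: anymx fomzj jvl dpl xhp jlvog ejc itu zxplh hqgyx rolep vfp vetp
Hunk 5: at line 8 remove [zxplh,hqgyx] add [ymm,eiobf,gveba] -> 14 lines: anymx fomzj jvl dpl xhp jlvog ejc itu ymm eiobf gveba rolep vfp vetp
Final line count: 14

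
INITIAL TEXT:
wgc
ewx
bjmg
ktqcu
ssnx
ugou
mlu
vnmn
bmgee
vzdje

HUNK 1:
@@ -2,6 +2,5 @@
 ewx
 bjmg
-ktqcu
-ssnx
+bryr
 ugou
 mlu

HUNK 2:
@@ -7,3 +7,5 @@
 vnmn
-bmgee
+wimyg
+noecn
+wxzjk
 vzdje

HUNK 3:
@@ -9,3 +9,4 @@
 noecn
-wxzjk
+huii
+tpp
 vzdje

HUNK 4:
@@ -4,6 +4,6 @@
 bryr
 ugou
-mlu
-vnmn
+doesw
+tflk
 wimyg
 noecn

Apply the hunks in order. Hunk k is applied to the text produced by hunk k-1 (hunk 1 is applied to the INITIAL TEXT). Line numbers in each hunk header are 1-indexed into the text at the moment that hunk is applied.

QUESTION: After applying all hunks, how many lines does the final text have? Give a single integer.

Answer: 12

Derivation:
Hunk 1: at line 2 remove [ktqcu,ssnx] add [bryr] -> 9 lines: wgc ewx bjmg bryr ugou mlu vnmn bmgee vzdje
Hunk 2: at line 7 remove [bmgee] add [wimyg,noecn,wxzjk] -> 11 lines: wgc ewx bjmg bryr ugou mlu vnmn wimyg noecn wxzjk vzdje
Hunk 3: at line 9 remove [wxzjk] add [huii,tpp] -> 12 lines: wgc ewx bjmg bryr ugou mlu vnmn wimyg noecn huii tpp vzdje
Hunk 4: at line 4 remove [mlu,vnmn] add [doesw,tflk] -> 12 lines: wgc ewx bjmg bryr ugou doesw tflk wimyg noecn huii tpp vzdje
Final line count: 12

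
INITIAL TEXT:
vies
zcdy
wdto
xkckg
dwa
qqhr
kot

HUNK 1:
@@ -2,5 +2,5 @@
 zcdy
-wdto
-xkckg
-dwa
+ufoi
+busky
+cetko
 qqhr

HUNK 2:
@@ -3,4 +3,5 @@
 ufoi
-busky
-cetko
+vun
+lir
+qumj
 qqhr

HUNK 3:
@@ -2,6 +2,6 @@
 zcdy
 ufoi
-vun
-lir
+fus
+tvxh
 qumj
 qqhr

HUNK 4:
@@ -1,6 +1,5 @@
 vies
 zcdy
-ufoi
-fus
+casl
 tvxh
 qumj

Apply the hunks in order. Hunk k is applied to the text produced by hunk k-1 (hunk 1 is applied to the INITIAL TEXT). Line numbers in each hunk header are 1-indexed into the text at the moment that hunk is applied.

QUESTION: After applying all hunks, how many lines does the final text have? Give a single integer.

Answer: 7

Derivation:
Hunk 1: at line 2 remove [wdto,xkckg,dwa] add [ufoi,busky,cetko] -> 7 lines: vies zcdy ufoi busky cetko qqhr kot
Hunk 2: at line 3 remove [busky,cetko] add [vun,lir,qumj] -> 8 lines: vies zcdy ufoi vun lir qumj qqhr kot
Hunk 3: at line 2 remove [vun,lir] add [fus,tvxh] -> 8 lines: vies zcdy ufoi fus tvxh qumj qqhr kot
Hunk 4: at line 1 remove [ufoi,fus] add [casl] -> 7 lines: vies zcdy casl tvxh qumj qqhr kot
Final line count: 7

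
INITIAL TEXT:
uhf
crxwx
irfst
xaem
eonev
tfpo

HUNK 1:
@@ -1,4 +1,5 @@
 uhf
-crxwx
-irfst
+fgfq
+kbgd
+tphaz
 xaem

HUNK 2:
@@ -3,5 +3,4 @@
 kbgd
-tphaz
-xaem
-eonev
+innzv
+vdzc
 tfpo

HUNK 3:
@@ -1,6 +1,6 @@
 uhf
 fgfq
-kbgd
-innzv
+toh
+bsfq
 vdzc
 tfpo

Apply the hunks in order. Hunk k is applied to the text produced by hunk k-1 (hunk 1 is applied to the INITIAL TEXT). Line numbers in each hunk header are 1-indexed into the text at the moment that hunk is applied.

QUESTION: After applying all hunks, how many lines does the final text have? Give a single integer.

Answer: 6

Derivation:
Hunk 1: at line 1 remove [crxwx,irfst] add [fgfq,kbgd,tphaz] -> 7 lines: uhf fgfq kbgd tphaz xaem eonev tfpo
Hunk 2: at line 3 remove [tphaz,xaem,eonev] add [innzv,vdzc] -> 6 lines: uhf fgfq kbgd innzv vdzc tfpo
Hunk 3: at line 1 remove [kbgd,innzv] add [toh,bsfq] -> 6 lines: uhf fgfq toh bsfq vdzc tfpo
Final line count: 6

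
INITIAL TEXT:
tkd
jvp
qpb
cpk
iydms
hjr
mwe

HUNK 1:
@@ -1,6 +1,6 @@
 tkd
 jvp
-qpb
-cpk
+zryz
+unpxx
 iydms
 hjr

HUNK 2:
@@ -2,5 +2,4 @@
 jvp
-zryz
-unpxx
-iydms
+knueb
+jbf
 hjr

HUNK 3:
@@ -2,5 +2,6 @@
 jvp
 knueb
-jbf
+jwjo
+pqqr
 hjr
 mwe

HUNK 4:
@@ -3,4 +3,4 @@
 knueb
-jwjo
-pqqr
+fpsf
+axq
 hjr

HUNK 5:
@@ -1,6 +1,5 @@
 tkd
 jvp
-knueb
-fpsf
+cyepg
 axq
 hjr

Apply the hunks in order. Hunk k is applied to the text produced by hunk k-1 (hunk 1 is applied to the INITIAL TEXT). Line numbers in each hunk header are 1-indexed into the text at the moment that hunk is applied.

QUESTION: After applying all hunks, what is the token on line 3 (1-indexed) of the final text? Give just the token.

Answer: cyepg

Derivation:
Hunk 1: at line 1 remove [qpb,cpk] add [zryz,unpxx] -> 7 lines: tkd jvp zryz unpxx iydms hjr mwe
Hunk 2: at line 2 remove [zryz,unpxx,iydms] add [knueb,jbf] -> 6 lines: tkd jvp knueb jbf hjr mwe
Hunk 3: at line 2 remove [jbf] add [jwjo,pqqr] -> 7 lines: tkd jvp knueb jwjo pqqr hjr mwe
Hunk 4: at line 3 remove [jwjo,pqqr] add [fpsf,axq] -> 7 lines: tkd jvp knueb fpsf axq hjr mwe
Hunk 5: at line 1 remove [knueb,fpsf] add [cyepg] -> 6 lines: tkd jvp cyepg axq hjr mwe
Final line 3: cyepg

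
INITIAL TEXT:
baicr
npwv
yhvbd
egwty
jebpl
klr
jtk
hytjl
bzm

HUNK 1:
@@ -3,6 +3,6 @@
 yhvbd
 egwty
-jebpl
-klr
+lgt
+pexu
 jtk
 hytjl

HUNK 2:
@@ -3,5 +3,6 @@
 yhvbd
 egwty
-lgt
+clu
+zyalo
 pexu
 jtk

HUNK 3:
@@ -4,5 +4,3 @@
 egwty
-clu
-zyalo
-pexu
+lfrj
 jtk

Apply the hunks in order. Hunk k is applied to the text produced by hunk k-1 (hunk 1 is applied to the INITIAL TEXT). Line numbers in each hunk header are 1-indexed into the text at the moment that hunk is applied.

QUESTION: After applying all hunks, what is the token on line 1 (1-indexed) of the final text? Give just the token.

Hunk 1: at line 3 remove [jebpl,klr] add [lgt,pexu] -> 9 lines: baicr npwv yhvbd egwty lgt pexu jtk hytjl bzm
Hunk 2: at line 3 remove [lgt] add [clu,zyalo] -> 10 lines: baicr npwv yhvbd egwty clu zyalo pexu jtk hytjl bzm
Hunk 3: at line 4 remove [clu,zyalo,pexu] add [lfrj] -> 8 lines: baicr npwv yhvbd egwty lfrj jtk hytjl bzm
Final line 1: baicr

Answer: baicr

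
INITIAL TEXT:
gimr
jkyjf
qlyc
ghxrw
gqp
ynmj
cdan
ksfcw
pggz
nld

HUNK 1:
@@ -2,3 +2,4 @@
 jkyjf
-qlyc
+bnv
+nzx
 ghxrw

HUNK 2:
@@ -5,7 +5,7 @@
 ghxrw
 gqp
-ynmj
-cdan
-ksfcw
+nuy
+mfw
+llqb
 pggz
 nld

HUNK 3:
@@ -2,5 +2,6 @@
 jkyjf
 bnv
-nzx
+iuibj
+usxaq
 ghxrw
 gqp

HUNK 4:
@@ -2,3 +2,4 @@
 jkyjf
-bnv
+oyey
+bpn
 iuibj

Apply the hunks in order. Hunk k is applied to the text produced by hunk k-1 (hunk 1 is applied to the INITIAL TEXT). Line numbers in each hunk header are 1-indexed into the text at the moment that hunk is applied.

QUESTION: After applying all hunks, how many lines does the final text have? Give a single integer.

Hunk 1: at line 2 remove [qlyc] add [bnv,nzx] -> 11 lines: gimr jkyjf bnv nzx ghxrw gqp ynmj cdan ksfcw pggz nld
Hunk 2: at line 5 remove [ynmj,cdan,ksfcw] add [nuy,mfw,llqb] -> 11 lines: gimr jkyjf bnv nzx ghxrw gqp nuy mfw llqb pggz nld
Hunk 3: at line 2 remove [nzx] add [iuibj,usxaq] -> 12 lines: gimr jkyjf bnv iuibj usxaq ghxrw gqp nuy mfw llqb pggz nld
Hunk 4: at line 2 remove [bnv] add [oyey,bpn] -> 13 lines: gimr jkyjf oyey bpn iuibj usxaq ghxrw gqp nuy mfw llqb pggz nld
Final line count: 13

Answer: 13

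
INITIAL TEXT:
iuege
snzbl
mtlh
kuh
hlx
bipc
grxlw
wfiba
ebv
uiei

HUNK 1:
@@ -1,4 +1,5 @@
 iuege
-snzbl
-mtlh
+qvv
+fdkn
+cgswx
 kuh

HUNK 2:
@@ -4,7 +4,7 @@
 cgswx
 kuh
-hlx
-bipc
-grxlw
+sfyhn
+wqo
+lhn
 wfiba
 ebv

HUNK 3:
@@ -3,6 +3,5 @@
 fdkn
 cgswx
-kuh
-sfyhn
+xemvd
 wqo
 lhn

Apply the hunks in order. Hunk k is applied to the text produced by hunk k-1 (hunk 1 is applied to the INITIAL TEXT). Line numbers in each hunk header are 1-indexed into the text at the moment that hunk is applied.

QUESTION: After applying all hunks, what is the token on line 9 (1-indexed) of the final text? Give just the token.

Hunk 1: at line 1 remove [snzbl,mtlh] add [qvv,fdkn,cgswx] -> 11 lines: iuege qvv fdkn cgswx kuh hlx bipc grxlw wfiba ebv uiei
Hunk 2: at line 4 remove [hlx,bipc,grxlw] add [sfyhn,wqo,lhn] -> 11 lines: iuege qvv fdkn cgswx kuh sfyhn wqo lhn wfiba ebv uiei
Hunk 3: at line 3 remove [kuh,sfyhn] add [xemvd] -> 10 lines: iuege qvv fdkn cgswx xemvd wqo lhn wfiba ebv uiei
Final line 9: ebv

Answer: ebv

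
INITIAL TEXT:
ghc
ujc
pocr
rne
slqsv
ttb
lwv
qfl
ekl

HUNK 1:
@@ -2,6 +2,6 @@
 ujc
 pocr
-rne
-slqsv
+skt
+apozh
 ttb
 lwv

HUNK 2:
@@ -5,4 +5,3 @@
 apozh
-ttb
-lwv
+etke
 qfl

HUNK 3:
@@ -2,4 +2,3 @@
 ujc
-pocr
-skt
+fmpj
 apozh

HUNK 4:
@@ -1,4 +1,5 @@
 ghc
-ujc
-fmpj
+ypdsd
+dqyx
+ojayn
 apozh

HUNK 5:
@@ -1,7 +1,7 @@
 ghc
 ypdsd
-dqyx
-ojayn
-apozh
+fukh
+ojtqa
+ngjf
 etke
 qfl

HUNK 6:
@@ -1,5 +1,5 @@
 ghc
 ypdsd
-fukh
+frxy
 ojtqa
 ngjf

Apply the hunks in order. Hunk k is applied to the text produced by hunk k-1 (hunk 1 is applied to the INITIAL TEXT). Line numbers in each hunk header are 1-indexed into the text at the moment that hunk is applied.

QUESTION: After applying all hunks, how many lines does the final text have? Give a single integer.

Answer: 8

Derivation:
Hunk 1: at line 2 remove [rne,slqsv] add [skt,apozh] -> 9 lines: ghc ujc pocr skt apozh ttb lwv qfl ekl
Hunk 2: at line 5 remove [ttb,lwv] add [etke] -> 8 lines: ghc ujc pocr skt apozh etke qfl ekl
Hunk 3: at line 2 remove [pocr,skt] add [fmpj] -> 7 lines: ghc ujc fmpj apozh etke qfl ekl
Hunk 4: at line 1 remove [ujc,fmpj] add [ypdsd,dqyx,ojayn] -> 8 lines: ghc ypdsd dqyx ojayn apozh etke qfl ekl
Hunk 5: at line 1 remove [dqyx,ojayn,apozh] add [fukh,ojtqa,ngjf] -> 8 lines: ghc ypdsd fukh ojtqa ngjf etke qfl ekl
Hunk 6: at line 1 remove [fukh] add [frxy] -> 8 lines: ghc ypdsd frxy ojtqa ngjf etke qfl ekl
Final line count: 8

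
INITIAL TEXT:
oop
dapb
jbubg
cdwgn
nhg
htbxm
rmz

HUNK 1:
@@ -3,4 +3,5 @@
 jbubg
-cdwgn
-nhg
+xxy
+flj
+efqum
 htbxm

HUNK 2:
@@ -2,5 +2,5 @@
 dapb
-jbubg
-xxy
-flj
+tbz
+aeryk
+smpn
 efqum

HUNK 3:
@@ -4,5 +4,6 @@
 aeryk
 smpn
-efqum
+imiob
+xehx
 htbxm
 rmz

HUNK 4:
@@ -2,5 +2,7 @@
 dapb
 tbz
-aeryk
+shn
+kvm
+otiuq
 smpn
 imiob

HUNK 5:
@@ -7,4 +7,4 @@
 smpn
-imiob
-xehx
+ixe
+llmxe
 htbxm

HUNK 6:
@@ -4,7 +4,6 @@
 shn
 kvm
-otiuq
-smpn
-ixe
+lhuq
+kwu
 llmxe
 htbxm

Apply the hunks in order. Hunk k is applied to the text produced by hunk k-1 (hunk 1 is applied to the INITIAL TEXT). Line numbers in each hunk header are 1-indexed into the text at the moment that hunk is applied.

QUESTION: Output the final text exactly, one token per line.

Hunk 1: at line 3 remove [cdwgn,nhg] add [xxy,flj,efqum] -> 8 lines: oop dapb jbubg xxy flj efqum htbxm rmz
Hunk 2: at line 2 remove [jbubg,xxy,flj] add [tbz,aeryk,smpn] -> 8 lines: oop dapb tbz aeryk smpn efqum htbxm rmz
Hunk 3: at line 4 remove [efqum] add [imiob,xehx] -> 9 lines: oop dapb tbz aeryk smpn imiob xehx htbxm rmz
Hunk 4: at line 2 remove [aeryk] add [shn,kvm,otiuq] -> 11 lines: oop dapb tbz shn kvm otiuq smpn imiob xehx htbxm rmz
Hunk 5: at line 7 remove [imiob,xehx] add [ixe,llmxe] -> 11 lines: oop dapb tbz shn kvm otiuq smpn ixe llmxe htbxm rmz
Hunk 6: at line 4 remove [otiuq,smpn,ixe] add [lhuq,kwu] -> 10 lines: oop dapb tbz shn kvm lhuq kwu llmxe htbxm rmz

Answer: oop
dapb
tbz
shn
kvm
lhuq
kwu
llmxe
htbxm
rmz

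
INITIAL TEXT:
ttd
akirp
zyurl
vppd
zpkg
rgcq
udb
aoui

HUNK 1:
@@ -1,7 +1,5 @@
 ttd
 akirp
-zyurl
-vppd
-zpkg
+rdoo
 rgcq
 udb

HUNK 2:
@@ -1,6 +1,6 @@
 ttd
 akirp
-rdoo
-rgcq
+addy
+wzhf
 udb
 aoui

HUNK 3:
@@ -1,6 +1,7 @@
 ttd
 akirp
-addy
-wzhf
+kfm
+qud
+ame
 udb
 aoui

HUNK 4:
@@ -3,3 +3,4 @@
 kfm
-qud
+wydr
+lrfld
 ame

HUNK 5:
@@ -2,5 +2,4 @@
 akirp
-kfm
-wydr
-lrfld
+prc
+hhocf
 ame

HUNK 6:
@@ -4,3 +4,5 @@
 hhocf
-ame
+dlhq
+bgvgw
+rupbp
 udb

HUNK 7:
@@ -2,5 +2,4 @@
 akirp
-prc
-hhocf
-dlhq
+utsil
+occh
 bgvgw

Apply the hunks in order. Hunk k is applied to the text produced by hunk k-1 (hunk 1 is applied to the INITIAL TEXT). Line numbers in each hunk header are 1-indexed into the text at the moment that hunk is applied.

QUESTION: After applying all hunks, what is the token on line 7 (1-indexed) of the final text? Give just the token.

Answer: udb

Derivation:
Hunk 1: at line 1 remove [zyurl,vppd,zpkg] add [rdoo] -> 6 lines: ttd akirp rdoo rgcq udb aoui
Hunk 2: at line 1 remove [rdoo,rgcq] add [addy,wzhf] -> 6 lines: ttd akirp addy wzhf udb aoui
Hunk 3: at line 1 remove [addy,wzhf] add [kfm,qud,ame] -> 7 lines: ttd akirp kfm qud ame udb aoui
Hunk 4: at line 3 remove [qud] add [wydr,lrfld] -> 8 lines: ttd akirp kfm wydr lrfld ame udb aoui
Hunk 5: at line 2 remove [kfm,wydr,lrfld] add [prc,hhocf] -> 7 lines: ttd akirp prc hhocf ame udb aoui
Hunk 6: at line 4 remove [ame] add [dlhq,bgvgw,rupbp] -> 9 lines: ttd akirp prc hhocf dlhq bgvgw rupbp udb aoui
Hunk 7: at line 2 remove [prc,hhocf,dlhq] add [utsil,occh] -> 8 lines: ttd akirp utsil occh bgvgw rupbp udb aoui
Final line 7: udb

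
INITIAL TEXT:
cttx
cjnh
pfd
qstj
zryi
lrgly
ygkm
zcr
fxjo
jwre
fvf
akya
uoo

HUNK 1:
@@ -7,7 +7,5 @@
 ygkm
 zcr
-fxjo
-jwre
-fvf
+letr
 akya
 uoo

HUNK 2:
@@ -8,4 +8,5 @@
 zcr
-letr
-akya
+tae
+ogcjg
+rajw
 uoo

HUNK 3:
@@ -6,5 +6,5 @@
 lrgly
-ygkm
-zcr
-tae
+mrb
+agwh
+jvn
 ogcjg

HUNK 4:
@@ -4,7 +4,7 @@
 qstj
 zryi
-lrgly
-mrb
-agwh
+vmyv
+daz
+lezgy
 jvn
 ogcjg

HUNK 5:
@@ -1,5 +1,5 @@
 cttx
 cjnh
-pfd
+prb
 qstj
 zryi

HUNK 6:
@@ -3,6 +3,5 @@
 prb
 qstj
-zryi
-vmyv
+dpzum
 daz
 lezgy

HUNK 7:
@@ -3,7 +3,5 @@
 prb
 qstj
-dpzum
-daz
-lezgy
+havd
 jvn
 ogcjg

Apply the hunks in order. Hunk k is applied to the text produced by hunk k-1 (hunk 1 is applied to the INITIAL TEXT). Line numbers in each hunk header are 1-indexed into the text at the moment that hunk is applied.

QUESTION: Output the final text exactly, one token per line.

Answer: cttx
cjnh
prb
qstj
havd
jvn
ogcjg
rajw
uoo

Derivation:
Hunk 1: at line 7 remove [fxjo,jwre,fvf] add [letr] -> 11 lines: cttx cjnh pfd qstj zryi lrgly ygkm zcr letr akya uoo
Hunk 2: at line 8 remove [letr,akya] add [tae,ogcjg,rajw] -> 12 lines: cttx cjnh pfd qstj zryi lrgly ygkm zcr tae ogcjg rajw uoo
Hunk 3: at line 6 remove [ygkm,zcr,tae] add [mrb,agwh,jvn] -> 12 lines: cttx cjnh pfd qstj zryi lrgly mrb agwh jvn ogcjg rajw uoo
Hunk 4: at line 4 remove [lrgly,mrb,agwh] add [vmyv,daz,lezgy] -> 12 lines: cttx cjnh pfd qstj zryi vmyv daz lezgy jvn ogcjg rajw uoo
Hunk 5: at line 1 remove [pfd] add [prb] -> 12 lines: cttx cjnh prb qstj zryi vmyv daz lezgy jvn ogcjg rajw uoo
Hunk 6: at line 3 remove [zryi,vmyv] add [dpzum] -> 11 lines: cttx cjnh prb qstj dpzum daz lezgy jvn ogcjg rajw uoo
Hunk 7: at line 3 remove [dpzum,daz,lezgy] add [havd] -> 9 lines: cttx cjnh prb qstj havd jvn ogcjg rajw uoo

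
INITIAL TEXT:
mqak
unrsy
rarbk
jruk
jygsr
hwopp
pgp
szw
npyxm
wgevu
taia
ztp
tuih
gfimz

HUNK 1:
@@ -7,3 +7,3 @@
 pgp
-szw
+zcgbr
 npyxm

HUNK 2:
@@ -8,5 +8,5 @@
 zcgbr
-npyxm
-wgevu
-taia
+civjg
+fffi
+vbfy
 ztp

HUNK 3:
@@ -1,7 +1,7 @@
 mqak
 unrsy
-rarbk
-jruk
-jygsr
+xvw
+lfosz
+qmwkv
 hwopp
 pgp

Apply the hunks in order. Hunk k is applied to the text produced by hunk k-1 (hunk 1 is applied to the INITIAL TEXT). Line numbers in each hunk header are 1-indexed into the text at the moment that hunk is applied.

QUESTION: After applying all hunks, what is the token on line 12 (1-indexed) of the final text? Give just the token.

Answer: ztp

Derivation:
Hunk 1: at line 7 remove [szw] add [zcgbr] -> 14 lines: mqak unrsy rarbk jruk jygsr hwopp pgp zcgbr npyxm wgevu taia ztp tuih gfimz
Hunk 2: at line 8 remove [npyxm,wgevu,taia] add [civjg,fffi,vbfy] -> 14 lines: mqak unrsy rarbk jruk jygsr hwopp pgp zcgbr civjg fffi vbfy ztp tuih gfimz
Hunk 3: at line 1 remove [rarbk,jruk,jygsr] add [xvw,lfosz,qmwkv] -> 14 lines: mqak unrsy xvw lfosz qmwkv hwopp pgp zcgbr civjg fffi vbfy ztp tuih gfimz
Final line 12: ztp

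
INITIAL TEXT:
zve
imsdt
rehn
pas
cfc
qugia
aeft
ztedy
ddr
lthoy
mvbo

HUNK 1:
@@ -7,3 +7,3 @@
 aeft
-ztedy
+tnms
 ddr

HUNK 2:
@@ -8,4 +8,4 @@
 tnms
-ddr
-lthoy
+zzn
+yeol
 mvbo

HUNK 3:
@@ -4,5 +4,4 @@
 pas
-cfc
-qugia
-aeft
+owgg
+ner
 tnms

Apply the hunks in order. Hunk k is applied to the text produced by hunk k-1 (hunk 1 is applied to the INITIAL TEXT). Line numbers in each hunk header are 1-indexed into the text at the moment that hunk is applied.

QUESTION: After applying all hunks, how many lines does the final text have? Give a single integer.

Answer: 10

Derivation:
Hunk 1: at line 7 remove [ztedy] add [tnms] -> 11 lines: zve imsdt rehn pas cfc qugia aeft tnms ddr lthoy mvbo
Hunk 2: at line 8 remove [ddr,lthoy] add [zzn,yeol] -> 11 lines: zve imsdt rehn pas cfc qugia aeft tnms zzn yeol mvbo
Hunk 3: at line 4 remove [cfc,qugia,aeft] add [owgg,ner] -> 10 lines: zve imsdt rehn pas owgg ner tnms zzn yeol mvbo
Final line count: 10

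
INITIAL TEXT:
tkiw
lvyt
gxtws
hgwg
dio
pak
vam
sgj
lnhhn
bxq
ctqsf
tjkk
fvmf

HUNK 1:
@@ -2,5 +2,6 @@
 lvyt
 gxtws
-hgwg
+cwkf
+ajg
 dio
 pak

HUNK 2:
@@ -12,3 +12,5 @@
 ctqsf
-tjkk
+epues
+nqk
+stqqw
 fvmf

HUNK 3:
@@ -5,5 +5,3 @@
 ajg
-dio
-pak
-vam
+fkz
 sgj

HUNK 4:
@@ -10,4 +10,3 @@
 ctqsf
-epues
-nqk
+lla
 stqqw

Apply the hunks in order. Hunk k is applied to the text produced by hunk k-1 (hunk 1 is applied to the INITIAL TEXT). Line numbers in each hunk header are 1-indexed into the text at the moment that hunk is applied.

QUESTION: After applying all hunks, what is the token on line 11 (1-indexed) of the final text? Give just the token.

Answer: lla

Derivation:
Hunk 1: at line 2 remove [hgwg] add [cwkf,ajg] -> 14 lines: tkiw lvyt gxtws cwkf ajg dio pak vam sgj lnhhn bxq ctqsf tjkk fvmf
Hunk 2: at line 12 remove [tjkk] add [epues,nqk,stqqw] -> 16 lines: tkiw lvyt gxtws cwkf ajg dio pak vam sgj lnhhn bxq ctqsf epues nqk stqqw fvmf
Hunk 3: at line 5 remove [dio,pak,vam] add [fkz] -> 14 lines: tkiw lvyt gxtws cwkf ajg fkz sgj lnhhn bxq ctqsf epues nqk stqqw fvmf
Hunk 4: at line 10 remove [epues,nqk] add [lla] -> 13 lines: tkiw lvyt gxtws cwkf ajg fkz sgj lnhhn bxq ctqsf lla stqqw fvmf
Final line 11: lla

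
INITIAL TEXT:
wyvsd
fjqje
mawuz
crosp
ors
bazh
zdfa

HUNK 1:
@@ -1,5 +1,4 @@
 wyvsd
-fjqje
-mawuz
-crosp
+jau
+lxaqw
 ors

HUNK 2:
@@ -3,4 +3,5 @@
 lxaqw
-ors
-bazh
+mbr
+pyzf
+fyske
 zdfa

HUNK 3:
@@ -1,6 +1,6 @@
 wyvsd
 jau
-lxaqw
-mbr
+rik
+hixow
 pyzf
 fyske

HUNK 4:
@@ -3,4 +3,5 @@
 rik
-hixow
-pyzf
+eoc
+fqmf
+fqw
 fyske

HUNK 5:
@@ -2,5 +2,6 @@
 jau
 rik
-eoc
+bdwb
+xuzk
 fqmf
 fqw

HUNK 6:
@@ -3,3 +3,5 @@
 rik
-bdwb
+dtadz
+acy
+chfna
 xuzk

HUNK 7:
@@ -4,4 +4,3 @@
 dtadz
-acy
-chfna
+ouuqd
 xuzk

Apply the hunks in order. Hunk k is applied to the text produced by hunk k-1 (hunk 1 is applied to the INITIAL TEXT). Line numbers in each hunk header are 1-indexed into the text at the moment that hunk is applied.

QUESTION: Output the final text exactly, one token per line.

Answer: wyvsd
jau
rik
dtadz
ouuqd
xuzk
fqmf
fqw
fyske
zdfa

Derivation:
Hunk 1: at line 1 remove [fjqje,mawuz,crosp] add [jau,lxaqw] -> 6 lines: wyvsd jau lxaqw ors bazh zdfa
Hunk 2: at line 3 remove [ors,bazh] add [mbr,pyzf,fyske] -> 7 lines: wyvsd jau lxaqw mbr pyzf fyske zdfa
Hunk 3: at line 1 remove [lxaqw,mbr] add [rik,hixow] -> 7 lines: wyvsd jau rik hixow pyzf fyske zdfa
Hunk 4: at line 3 remove [hixow,pyzf] add [eoc,fqmf,fqw] -> 8 lines: wyvsd jau rik eoc fqmf fqw fyske zdfa
Hunk 5: at line 2 remove [eoc] add [bdwb,xuzk] -> 9 lines: wyvsd jau rik bdwb xuzk fqmf fqw fyske zdfa
Hunk 6: at line 3 remove [bdwb] add [dtadz,acy,chfna] -> 11 lines: wyvsd jau rik dtadz acy chfna xuzk fqmf fqw fyske zdfa
Hunk 7: at line 4 remove [acy,chfna] add [ouuqd] -> 10 lines: wyvsd jau rik dtadz ouuqd xuzk fqmf fqw fyske zdfa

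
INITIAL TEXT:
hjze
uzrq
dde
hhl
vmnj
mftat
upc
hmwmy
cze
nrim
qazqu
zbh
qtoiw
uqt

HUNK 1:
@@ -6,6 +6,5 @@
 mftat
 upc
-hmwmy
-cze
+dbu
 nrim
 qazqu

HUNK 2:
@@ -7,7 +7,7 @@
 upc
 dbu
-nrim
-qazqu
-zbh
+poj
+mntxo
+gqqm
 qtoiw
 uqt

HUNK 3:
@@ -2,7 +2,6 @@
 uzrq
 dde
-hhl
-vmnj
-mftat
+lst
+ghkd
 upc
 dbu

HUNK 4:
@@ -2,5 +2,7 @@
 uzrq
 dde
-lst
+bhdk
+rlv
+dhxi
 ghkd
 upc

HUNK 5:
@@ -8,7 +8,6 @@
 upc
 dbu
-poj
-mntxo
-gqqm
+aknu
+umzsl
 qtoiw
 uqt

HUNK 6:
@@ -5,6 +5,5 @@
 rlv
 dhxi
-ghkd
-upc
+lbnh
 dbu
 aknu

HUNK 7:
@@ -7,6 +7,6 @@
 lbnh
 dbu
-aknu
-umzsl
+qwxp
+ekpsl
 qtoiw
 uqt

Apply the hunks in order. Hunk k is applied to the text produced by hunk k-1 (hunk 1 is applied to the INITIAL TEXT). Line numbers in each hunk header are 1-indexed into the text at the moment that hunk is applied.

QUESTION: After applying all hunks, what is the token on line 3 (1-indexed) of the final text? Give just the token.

Hunk 1: at line 6 remove [hmwmy,cze] add [dbu] -> 13 lines: hjze uzrq dde hhl vmnj mftat upc dbu nrim qazqu zbh qtoiw uqt
Hunk 2: at line 7 remove [nrim,qazqu,zbh] add [poj,mntxo,gqqm] -> 13 lines: hjze uzrq dde hhl vmnj mftat upc dbu poj mntxo gqqm qtoiw uqt
Hunk 3: at line 2 remove [hhl,vmnj,mftat] add [lst,ghkd] -> 12 lines: hjze uzrq dde lst ghkd upc dbu poj mntxo gqqm qtoiw uqt
Hunk 4: at line 2 remove [lst] add [bhdk,rlv,dhxi] -> 14 lines: hjze uzrq dde bhdk rlv dhxi ghkd upc dbu poj mntxo gqqm qtoiw uqt
Hunk 5: at line 8 remove [poj,mntxo,gqqm] add [aknu,umzsl] -> 13 lines: hjze uzrq dde bhdk rlv dhxi ghkd upc dbu aknu umzsl qtoiw uqt
Hunk 6: at line 5 remove [ghkd,upc] add [lbnh] -> 12 lines: hjze uzrq dde bhdk rlv dhxi lbnh dbu aknu umzsl qtoiw uqt
Hunk 7: at line 7 remove [aknu,umzsl] add [qwxp,ekpsl] -> 12 lines: hjze uzrq dde bhdk rlv dhxi lbnh dbu qwxp ekpsl qtoiw uqt
Final line 3: dde

Answer: dde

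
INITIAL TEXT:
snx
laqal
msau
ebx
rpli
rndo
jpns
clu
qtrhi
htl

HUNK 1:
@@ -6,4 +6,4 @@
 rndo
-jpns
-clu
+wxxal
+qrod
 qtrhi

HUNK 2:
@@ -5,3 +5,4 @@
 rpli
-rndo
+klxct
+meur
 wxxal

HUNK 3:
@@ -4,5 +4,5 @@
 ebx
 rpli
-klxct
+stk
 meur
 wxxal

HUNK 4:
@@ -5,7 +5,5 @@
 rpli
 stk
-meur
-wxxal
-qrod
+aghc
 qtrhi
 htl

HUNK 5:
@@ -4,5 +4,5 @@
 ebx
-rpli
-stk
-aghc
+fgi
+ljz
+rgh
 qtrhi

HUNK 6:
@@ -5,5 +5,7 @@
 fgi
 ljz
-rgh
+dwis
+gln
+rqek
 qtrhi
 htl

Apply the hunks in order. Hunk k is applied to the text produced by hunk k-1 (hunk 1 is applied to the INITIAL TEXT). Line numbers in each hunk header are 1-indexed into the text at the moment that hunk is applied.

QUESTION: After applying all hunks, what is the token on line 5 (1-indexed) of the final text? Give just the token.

Hunk 1: at line 6 remove [jpns,clu] add [wxxal,qrod] -> 10 lines: snx laqal msau ebx rpli rndo wxxal qrod qtrhi htl
Hunk 2: at line 5 remove [rndo] add [klxct,meur] -> 11 lines: snx laqal msau ebx rpli klxct meur wxxal qrod qtrhi htl
Hunk 3: at line 4 remove [klxct] add [stk] -> 11 lines: snx laqal msau ebx rpli stk meur wxxal qrod qtrhi htl
Hunk 4: at line 5 remove [meur,wxxal,qrod] add [aghc] -> 9 lines: snx laqal msau ebx rpli stk aghc qtrhi htl
Hunk 5: at line 4 remove [rpli,stk,aghc] add [fgi,ljz,rgh] -> 9 lines: snx laqal msau ebx fgi ljz rgh qtrhi htl
Hunk 6: at line 5 remove [rgh] add [dwis,gln,rqek] -> 11 lines: snx laqal msau ebx fgi ljz dwis gln rqek qtrhi htl
Final line 5: fgi

Answer: fgi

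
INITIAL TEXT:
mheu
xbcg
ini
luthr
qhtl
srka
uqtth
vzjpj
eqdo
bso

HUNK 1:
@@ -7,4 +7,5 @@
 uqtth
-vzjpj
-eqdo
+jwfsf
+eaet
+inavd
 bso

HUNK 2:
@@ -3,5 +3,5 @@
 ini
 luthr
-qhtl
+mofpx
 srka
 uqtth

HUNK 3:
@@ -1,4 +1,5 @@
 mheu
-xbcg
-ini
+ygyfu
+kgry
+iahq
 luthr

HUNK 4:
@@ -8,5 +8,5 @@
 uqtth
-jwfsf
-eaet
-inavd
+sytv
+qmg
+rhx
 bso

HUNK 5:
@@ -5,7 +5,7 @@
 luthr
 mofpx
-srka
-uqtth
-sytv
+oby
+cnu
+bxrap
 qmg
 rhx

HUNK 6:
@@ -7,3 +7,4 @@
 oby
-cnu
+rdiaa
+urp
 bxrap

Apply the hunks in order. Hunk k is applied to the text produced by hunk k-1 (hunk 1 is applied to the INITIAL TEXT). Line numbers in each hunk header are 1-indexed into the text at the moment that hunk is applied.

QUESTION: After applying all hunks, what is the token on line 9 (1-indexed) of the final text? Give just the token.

Answer: urp

Derivation:
Hunk 1: at line 7 remove [vzjpj,eqdo] add [jwfsf,eaet,inavd] -> 11 lines: mheu xbcg ini luthr qhtl srka uqtth jwfsf eaet inavd bso
Hunk 2: at line 3 remove [qhtl] add [mofpx] -> 11 lines: mheu xbcg ini luthr mofpx srka uqtth jwfsf eaet inavd bso
Hunk 3: at line 1 remove [xbcg,ini] add [ygyfu,kgry,iahq] -> 12 lines: mheu ygyfu kgry iahq luthr mofpx srka uqtth jwfsf eaet inavd bso
Hunk 4: at line 8 remove [jwfsf,eaet,inavd] add [sytv,qmg,rhx] -> 12 lines: mheu ygyfu kgry iahq luthr mofpx srka uqtth sytv qmg rhx bso
Hunk 5: at line 5 remove [srka,uqtth,sytv] add [oby,cnu,bxrap] -> 12 lines: mheu ygyfu kgry iahq luthr mofpx oby cnu bxrap qmg rhx bso
Hunk 6: at line 7 remove [cnu] add [rdiaa,urp] -> 13 lines: mheu ygyfu kgry iahq luthr mofpx oby rdiaa urp bxrap qmg rhx bso
Final line 9: urp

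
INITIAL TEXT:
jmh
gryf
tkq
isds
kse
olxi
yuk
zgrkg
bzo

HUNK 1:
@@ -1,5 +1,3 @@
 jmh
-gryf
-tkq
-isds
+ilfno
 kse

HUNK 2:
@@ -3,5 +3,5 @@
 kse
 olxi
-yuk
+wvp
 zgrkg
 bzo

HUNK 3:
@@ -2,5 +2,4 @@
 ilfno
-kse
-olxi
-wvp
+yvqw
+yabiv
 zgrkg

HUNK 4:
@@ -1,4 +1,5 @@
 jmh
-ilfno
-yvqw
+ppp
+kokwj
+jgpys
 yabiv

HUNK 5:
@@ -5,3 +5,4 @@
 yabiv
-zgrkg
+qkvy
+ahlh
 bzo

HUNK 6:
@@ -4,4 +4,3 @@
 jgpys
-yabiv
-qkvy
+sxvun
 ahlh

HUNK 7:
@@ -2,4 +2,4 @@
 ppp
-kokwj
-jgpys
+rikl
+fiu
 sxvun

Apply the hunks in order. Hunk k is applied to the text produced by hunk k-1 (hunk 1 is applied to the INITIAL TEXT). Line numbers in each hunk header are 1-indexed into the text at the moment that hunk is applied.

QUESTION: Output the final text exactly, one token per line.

Hunk 1: at line 1 remove [gryf,tkq,isds] add [ilfno] -> 7 lines: jmh ilfno kse olxi yuk zgrkg bzo
Hunk 2: at line 3 remove [yuk] add [wvp] -> 7 lines: jmh ilfno kse olxi wvp zgrkg bzo
Hunk 3: at line 2 remove [kse,olxi,wvp] add [yvqw,yabiv] -> 6 lines: jmh ilfno yvqw yabiv zgrkg bzo
Hunk 4: at line 1 remove [ilfno,yvqw] add [ppp,kokwj,jgpys] -> 7 lines: jmh ppp kokwj jgpys yabiv zgrkg bzo
Hunk 5: at line 5 remove [zgrkg] add [qkvy,ahlh] -> 8 lines: jmh ppp kokwj jgpys yabiv qkvy ahlh bzo
Hunk 6: at line 4 remove [yabiv,qkvy] add [sxvun] -> 7 lines: jmh ppp kokwj jgpys sxvun ahlh bzo
Hunk 7: at line 2 remove [kokwj,jgpys] add [rikl,fiu] -> 7 lines: jmh ppp rikl fiu sxvun ahlh bzo

Answer: jmh
ppp
rikl
fiu
sxvun
ahlh
bzo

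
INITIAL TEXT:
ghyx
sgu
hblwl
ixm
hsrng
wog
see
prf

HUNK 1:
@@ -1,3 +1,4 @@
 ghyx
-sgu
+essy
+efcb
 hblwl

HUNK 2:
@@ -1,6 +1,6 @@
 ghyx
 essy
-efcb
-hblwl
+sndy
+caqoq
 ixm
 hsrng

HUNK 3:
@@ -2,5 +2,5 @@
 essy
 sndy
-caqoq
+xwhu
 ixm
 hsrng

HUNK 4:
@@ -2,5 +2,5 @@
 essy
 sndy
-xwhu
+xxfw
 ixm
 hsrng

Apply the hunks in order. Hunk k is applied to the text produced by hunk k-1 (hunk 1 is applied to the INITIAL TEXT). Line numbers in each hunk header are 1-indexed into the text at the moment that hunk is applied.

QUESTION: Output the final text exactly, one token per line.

Answer: ghyx
essy
sndy
xxfw
ixm
hsrng
wog
see
prf

Derivation:
Hunk 1: at line 1 remove [sgu] add [essy,efcb] -> 9 lines: ghyx essy efcb hblwl ixm hsrng wog see prf
Hunk 2: at line 1 remove [efcb,hblwl] add [sndy,caqoq] -> 9 lines: ghyx essy sndy caqoq ixm hsrng wog see prf
Hunk 3: at line 2 remove [caqoq] add [xwhu] -> 9 lines: ghyx essy sndy xwhu ixm hsrng wog see prf
Hunk 4: at line 2 remove [xwhu] add [xxfw] -> 9 lines: ghyx essy sndy xxfw ixm hsrng wog see prf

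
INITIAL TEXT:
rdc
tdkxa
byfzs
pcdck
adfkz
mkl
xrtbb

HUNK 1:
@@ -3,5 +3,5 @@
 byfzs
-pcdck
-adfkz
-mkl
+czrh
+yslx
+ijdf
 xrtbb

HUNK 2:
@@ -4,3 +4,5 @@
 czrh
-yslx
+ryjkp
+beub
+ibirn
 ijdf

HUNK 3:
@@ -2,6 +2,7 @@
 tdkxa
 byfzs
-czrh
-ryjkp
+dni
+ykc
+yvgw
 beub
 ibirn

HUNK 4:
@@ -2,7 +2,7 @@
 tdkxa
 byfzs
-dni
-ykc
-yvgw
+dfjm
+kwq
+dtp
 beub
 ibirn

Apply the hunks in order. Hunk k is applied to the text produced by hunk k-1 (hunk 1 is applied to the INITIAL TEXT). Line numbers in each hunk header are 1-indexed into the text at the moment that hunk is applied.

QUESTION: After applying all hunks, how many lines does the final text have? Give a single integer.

Answer: 10

Derivation:
Hunk 1: at line 3 remove [pcdck,adfkz,mkl] add [czrh,yslx,ijdf] -> 7 lines: rdc tdkxa byfzs czrh yslx ijdf xrtbb
Hunk 2: at line 4 remove [yslx] add [ryjkp,beub,ibirn] -> 9 lines: rdc tdkxa byfzs czrh ryjkp beub ibirn ijdf xrtbb
Hunk 3: at line 2 remove [czrh,ryjkp] add [dni,ykc,yvgw] -> 10 lines: rdc tdkxa byfzs dni ykc yvgw beub ibirn ijdf xrtbb
Hunk 4: at line 2 remove [dni,ykc,yvgw] add [dfjm,kwq,dtp] -> 10 lines: rdc tdkxa byfzs dfjm kwq dtp beub ibirn ijdf xrtbb
Final line count: 10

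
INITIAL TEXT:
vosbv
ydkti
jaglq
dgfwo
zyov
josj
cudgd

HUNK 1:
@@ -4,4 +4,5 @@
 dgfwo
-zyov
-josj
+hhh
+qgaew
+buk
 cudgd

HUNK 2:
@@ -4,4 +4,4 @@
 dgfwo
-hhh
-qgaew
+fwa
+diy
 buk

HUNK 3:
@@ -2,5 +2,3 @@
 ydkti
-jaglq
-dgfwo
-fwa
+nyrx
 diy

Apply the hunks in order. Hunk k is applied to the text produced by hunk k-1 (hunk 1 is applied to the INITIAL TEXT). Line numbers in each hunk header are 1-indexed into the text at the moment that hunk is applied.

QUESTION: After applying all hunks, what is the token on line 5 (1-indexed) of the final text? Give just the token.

Answer: buk

Derivation:
Hunk 1: at line 4 remove [zyov,josj] add [hhh,qgaew,buk] -> 8 lines: vosbv ydkti jaglq dgfwo hhh qgaew buk cudgd
Hunk 2: at line 4 remove [hhh,qgaew] add [fwa,diy] -> 8 lines: vosbv ydkti jaglq dgfwo fwa diy buk cudgd
Hunk 3: at line 2 remove [jaglq,dgfwo,fwa] add [nyrx] -> 6 lines: vosbv ydkti nyrx diy buk cudgd
Final line 5: buk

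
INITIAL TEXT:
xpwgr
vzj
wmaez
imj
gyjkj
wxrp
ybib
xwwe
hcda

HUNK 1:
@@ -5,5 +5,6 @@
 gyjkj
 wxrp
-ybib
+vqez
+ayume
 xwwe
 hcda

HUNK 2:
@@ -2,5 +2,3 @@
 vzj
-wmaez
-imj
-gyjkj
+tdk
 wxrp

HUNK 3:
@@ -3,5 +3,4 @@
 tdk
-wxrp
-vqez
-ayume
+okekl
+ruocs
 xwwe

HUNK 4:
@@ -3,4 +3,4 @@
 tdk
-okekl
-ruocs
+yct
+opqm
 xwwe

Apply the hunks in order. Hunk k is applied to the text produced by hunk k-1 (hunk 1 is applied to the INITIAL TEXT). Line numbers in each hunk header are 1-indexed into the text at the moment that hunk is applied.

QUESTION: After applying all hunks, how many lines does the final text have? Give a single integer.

Answer: 7

Derivation:
Hunk 1: at line 5 remove [ybib] add [vqez,ayume] -> 10 lines: xpwgr vzj wmaez imj gyjkj wxrp vqez ayume xwwe hcda
Hunk 2: at line 2 remove [wmaez,imj,gyjkj] add [tdk] -> 8 lines: xpwgr vzj tdk wxrp vqez ayume xwwe hcda
Hunk 3: at line 3 remove [wxrp,vqez,ayume] add [okekl,ruocs] -> 7 lines: xpwgr vzj tdk okekl ruocs xwwe hcda
Hunk 4: at line 3 remove [okekl,ruocs] add [yct,opqm] -> 7 lines: xpwgr vzj tdk yct opqm xwwe hcda
Final line count: 7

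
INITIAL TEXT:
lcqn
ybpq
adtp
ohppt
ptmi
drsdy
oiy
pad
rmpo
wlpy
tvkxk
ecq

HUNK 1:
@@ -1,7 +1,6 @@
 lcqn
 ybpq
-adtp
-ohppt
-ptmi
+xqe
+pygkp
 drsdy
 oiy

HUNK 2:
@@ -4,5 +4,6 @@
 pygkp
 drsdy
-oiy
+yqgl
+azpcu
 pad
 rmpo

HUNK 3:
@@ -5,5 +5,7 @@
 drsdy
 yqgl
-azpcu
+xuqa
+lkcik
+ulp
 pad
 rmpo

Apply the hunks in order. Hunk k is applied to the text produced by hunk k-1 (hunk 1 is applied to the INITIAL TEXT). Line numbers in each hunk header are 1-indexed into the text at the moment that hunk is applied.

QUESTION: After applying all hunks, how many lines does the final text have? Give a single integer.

Hunk 1: at line 1 remove [adtp,ohppt,ptmi] add [xqe,pygkp] -> 11 lines: lcqn ybpq xqe pygkp drsdy oiy pad rmpo wlpy tvkxk ecq
Hunk 2: at line 4 remove [oiy] add [yqgl,azpcu] -> 12 lines: lcqn ybpq xqe pygkp drsdy yqgl azpcu pad rmpo wlpy tvkxk ecq
Hunk 3: at line 5 remove [azpcu] add [xuqa,lkcik,ulp] -> 14 lines: lcqn ybpq xqe pygkp drsdy yqgl xuqa lkcik ulp pad rmpo wlpy tvkxk ecq
Final line count: 14

Answer: 14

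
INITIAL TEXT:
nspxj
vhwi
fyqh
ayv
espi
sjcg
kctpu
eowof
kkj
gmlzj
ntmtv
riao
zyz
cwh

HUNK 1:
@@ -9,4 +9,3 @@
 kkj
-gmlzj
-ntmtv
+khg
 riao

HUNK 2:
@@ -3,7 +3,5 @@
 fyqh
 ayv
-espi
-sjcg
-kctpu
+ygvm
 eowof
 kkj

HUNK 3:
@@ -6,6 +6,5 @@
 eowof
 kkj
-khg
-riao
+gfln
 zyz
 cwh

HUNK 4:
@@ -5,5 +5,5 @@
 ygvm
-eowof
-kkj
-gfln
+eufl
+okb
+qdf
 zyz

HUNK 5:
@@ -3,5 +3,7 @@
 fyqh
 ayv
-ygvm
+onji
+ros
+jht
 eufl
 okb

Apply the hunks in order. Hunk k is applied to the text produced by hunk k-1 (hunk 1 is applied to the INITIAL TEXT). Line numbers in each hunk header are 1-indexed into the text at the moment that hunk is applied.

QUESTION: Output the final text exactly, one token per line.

Hunk 1: at line 9 remove [gmlzj,ntmtv] add [khg] -> 13 lines: nspxj vhwi fyqh ayv espi sjcg kctpu eowof kkj khg riao zyz cwh
Hunk 2: at line 3 remove [espi,sjcg,kctpu] add [ygvm] -> 11 lines: nspxj vhwi fyqh ayv ygvm eowof kkj khg riao zyz cwh
Hunk 3: at line 6 remove [khg,riao] add [gfln] -> 10 lines: nspxj vhwi fyqh ayv ygvm eowof kkj gfln zyz cwh
Hunk 4: at line 5 remove [eowof,kkj,gfln] add [eufl,okb,qdf] -> 10 lines: nspxj vhwi fyqh ayv ygvm eufl okb qdf zyz cwh
Hunk 5: at line 3 remove [ygvm] add [onji,ros,jht] -> 12 lines: nspxj vhwi fyqh ayv onji ros jht eufl okb qdf zyz cwh

Answer: nspxj
vhwi
fyqh
ayv
onji
ros
jht
eufl
okb
qdf
zyz
cwh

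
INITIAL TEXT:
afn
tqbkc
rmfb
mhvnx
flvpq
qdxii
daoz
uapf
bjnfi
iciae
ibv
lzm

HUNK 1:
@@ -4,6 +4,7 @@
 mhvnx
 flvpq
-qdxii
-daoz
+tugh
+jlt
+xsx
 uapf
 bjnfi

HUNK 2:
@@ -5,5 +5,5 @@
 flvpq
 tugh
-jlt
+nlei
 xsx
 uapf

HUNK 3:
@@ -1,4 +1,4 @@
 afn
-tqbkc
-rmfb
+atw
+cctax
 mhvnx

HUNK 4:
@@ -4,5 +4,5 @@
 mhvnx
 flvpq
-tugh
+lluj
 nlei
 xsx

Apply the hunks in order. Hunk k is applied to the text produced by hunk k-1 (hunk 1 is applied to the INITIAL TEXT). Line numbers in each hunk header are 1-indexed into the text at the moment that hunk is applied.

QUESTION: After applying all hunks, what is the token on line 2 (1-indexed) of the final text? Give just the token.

Hunk 1: at line 4 remove [qdxii,daoz] add [tugh,jlt,xsx] -> 13 lines: afn tqbkc rmfb mhvnx flvpq tugh jlt xsx uapf bjnfi iciae ibv lzm
Hunk 2: at line 5 remove [jlt] add [nlei] -> 13 lines: afn tqbkc rmfb mhvnx flvpq tugh nlei xsx uapf bjnfi iciae ibv lzm
Hunk 3: at line 1 remove [tqbkc,rmfb] add [atw,cctax] -> 13 lines: afn atw cctax mhvnx flvpq tugh nlei xsx uapf bjnfi iciae ibv lzm
Hunk 4: at line 4 remove [tugh] add [lluj] -> 13 lines: afn atw cctax mhvnx flvpq lluj nlei xsx uapf bjnfi iciae ibv lzm
Final line 2: atw

Answer: atw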